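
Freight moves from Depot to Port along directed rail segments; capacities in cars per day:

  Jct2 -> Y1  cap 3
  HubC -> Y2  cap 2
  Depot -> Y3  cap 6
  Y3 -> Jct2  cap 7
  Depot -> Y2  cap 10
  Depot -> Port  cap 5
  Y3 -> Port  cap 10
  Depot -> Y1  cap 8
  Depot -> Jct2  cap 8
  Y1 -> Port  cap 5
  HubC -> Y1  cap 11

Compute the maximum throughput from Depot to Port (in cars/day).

Augment Depot→Port: bottleneck 5, flow now 5.
Augment Depot→Y3→Port: bottleneck 6, flow now 11.
Augment Depot→Y1→Port: bottleneck 5, flow now 16.
No augmenting path remains; maximum flow = 16.
In the residual graph, reachable from Depot: {Depot, Jct2, Y1, Y2}.
Min-cut edges: Depot→Y3 (6), Depot→Port (5), Y1→Port (5); capacity 6 + 5 + 5 = 16.
This cut is saturated, so no flow can exceed 16.

16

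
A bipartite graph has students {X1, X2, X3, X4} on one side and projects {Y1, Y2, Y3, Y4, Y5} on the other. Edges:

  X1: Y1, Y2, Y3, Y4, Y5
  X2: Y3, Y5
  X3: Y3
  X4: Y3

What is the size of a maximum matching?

3

Unit-capacity flow: source→left, listed edges, right→sink; max matching = max flow.
Augmenting path X1→Y1 (+1); matched 1.
Augmenting path X2→Y3 (+1); matched 2.
Augmenting path X3→Y3→X2→Y5 (+1); matched 3.
No augmenting path remains; maximum matching = 3.
König certificate: {X1, X2, Y3} is a vertex cover of size 3 (every listed pair touches it), so no matching can be larger.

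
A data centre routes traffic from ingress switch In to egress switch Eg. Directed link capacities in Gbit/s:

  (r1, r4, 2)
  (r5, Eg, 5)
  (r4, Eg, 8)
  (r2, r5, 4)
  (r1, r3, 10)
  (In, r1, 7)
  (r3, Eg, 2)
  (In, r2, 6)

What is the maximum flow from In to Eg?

8

Augment In→r1→r3→Eg: bottleneck 2, flow now 2.
Augment In→r1→r4→Eg: bottleneck 2, flow now 4.
Augment In→r2→r5→Eg: bottleneck 4, flow now 8.
No augmenting path remains; maximum flow = 8.
In the residual graph, reachable from In: {In, r1, r2, r3}.
Min-cut edges: r1→r4 (2), r2→r5 (4), r3→Eg (2); capacity 2 + 4 + 2 = 8.
This cut is saturated, so no flow can exceed 8.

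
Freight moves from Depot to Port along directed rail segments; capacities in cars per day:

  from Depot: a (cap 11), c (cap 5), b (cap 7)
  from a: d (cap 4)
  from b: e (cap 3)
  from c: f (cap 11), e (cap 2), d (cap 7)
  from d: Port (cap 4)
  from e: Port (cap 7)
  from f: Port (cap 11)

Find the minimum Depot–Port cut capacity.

12

Augment Depot→a→d→Port: bottleneck 4, flow now 4.
Augment Depot→b→e→Port: bottleneck 3, flow now 7.
Augment Depot→c→e→Port: bottleneck 2, flow now 9.
Augment Depot→c→f→Port: bottleneck 3, flow now 12.
No augmenting path remains; maximum flow = 12.
By max-flow min-cut, the minimum cut capacity equals the max flow.
In the residual graph, reachable from Depot: {Depot, a, b}.
Min-cut edges: Depot→c (5), a→d (4), b→e (3); capacity 5 + 4 + 3 = 12.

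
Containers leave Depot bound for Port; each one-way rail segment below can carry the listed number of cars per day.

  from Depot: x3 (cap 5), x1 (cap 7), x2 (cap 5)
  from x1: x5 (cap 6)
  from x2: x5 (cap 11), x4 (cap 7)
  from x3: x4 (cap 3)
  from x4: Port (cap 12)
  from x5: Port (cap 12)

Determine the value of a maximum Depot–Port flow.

14

Augment Depot→x1→x5→Port: bottleneck 6, flow now 6.
Augment Depot→x2→x4→Port: bottleneck 5, flow now 11.
Augment Depot→x3→x4→Port: bottleneck 3, flow now 14.
No augmenting path remains; maximum flow = 14.
In the residual graph, reachable from Depot: {Depot, x1, x3}.
Min-cut edges: Depot→x2 (5), x1→x5 (6), x3→x4 (3); capacity 5 + 6 + 3 = 14.
This cut is saturated, so no flow can exceed 14.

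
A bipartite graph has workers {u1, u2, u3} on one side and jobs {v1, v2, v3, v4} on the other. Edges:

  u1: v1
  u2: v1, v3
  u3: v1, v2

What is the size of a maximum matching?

3

Unit-capacity flow: source→left, listed edges, right→sink; max matching = max flow.
Augmenting path u1→v1 (+1); matched 1.
Augmenting path u2→v3 (+1); matched 2.
Augmenting path u3→v2 (+1); matched 3.
No augmenting path remains; maximum matching = 3.
König certificate: {u1, u2, u3} is a vertex cover of size 3 (every listed pair touches it), so no matching can be larger.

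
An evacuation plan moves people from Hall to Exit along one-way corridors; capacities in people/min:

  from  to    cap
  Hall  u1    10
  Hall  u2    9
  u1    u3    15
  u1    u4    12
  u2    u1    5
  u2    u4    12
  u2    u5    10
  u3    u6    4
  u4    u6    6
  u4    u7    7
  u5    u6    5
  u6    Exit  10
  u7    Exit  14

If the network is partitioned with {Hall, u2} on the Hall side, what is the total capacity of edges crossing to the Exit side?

37

Edges leaving {Hall, u2}: Hall→u1 (10), u2→u1 (5), u2→u4 (12), u2→u5 (10).
Cut capacity = 10 + 5 + 12 + 10 = 37.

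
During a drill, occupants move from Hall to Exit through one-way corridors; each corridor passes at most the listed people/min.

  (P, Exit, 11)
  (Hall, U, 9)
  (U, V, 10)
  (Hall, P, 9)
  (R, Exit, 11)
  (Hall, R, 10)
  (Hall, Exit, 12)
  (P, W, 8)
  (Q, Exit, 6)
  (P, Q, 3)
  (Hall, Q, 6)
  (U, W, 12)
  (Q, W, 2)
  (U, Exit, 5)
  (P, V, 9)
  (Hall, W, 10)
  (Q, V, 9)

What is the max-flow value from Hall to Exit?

42

Augment Hall→Exit: bottleneck 12, flow now 12.
Augment Hall→P→Exit: bottleneck 9, flow now 21.
Augment Hall→Q→Exit: bottleneck 6, flow now 27.
Augment Hall→R→Exit: bottleneck 10, flow now 37.
Augment Hall→U→Exit: bottleneck 5, flow now 42.
No augmenting path remains; maximum flow = 42.
In the residual graph, reachable from Hall: {Hall, U, V, W}.
Min-cut edges: Hall→P (9), Hall→Q (6), Hall→R (10), Hall→Exit (12), U→Exit (5); capacity 9 + 6 + 10 + 12 + 5 = 42.
This cut is saturated, so no flow can exceed 42.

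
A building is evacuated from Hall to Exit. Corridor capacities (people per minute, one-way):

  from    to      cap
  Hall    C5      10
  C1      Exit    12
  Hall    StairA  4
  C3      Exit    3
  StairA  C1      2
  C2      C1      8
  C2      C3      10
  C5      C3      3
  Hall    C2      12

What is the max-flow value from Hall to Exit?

Augment Hall→C2→C1→Exit: bottleneck 8, flow now 8.
Augment Hall→C2→C3→Exit: bottleneck 3, flow now 11.
Augment Hall→StairA→C1→Exit: bottleneck 2, flow now 13.
No augmenting path remains; maximum flow = 13.
In the residual graph, reachable from Hall: {Hall, C2, StairA, C5, C3}.
Min-cut edges: C2→C1 (8), StairA→C1 (2), C3→Exit (3); capacity 8 + 2 + 3 = 13.
This cut is saturated, so no flow can exceed 13.

13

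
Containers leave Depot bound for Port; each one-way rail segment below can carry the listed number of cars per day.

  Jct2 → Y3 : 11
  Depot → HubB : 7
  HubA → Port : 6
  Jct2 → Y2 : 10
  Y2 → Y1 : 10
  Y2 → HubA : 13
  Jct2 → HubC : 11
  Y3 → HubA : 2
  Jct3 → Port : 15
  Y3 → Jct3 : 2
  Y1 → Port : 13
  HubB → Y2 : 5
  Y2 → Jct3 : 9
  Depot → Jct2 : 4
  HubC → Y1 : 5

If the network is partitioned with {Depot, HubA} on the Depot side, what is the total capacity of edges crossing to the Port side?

17

Edges leaving {Depot, HubA}: Depot→Jct2 (4), Depot→HubB (7), HubA→Port (6).
Cut capacity = 4 + 7 + 6 = 17.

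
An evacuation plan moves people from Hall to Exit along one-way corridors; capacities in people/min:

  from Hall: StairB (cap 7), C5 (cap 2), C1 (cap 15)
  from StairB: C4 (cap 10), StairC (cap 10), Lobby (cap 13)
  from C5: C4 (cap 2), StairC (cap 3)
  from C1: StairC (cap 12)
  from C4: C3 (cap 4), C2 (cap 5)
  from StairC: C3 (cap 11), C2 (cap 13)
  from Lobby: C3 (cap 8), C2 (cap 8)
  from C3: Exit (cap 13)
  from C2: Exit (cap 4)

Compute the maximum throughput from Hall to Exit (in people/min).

Augment Hall→StairB→C4→C3→Exit: bottleneck 4, flow now 4.
Augment Hall→StairB→C4→C2→Exit: bottleneck 3, flow now 7.
Augment Hall→C5→C4→C2→Exit: bottleneck 1, flow now 8.
Augment Hall→C5→StairC→C3→Exit: bottleneck 1, flow now 9.
Augment Hall→C1→StairC→C3→Exit: bottleneck 8, flow now 17.
No augmenting path remains; maximum flow = 17.
In the residual graph, reachable from Hall: {Hall, StairB, C5, C1, C4, StairC, Lobby, C3, C2}.
Min-cut edges: C3→Exit (13), C2→Exit (4); capacity 13 + 4 = 17.
This cut is saturated, so no flow can exceed 17.

17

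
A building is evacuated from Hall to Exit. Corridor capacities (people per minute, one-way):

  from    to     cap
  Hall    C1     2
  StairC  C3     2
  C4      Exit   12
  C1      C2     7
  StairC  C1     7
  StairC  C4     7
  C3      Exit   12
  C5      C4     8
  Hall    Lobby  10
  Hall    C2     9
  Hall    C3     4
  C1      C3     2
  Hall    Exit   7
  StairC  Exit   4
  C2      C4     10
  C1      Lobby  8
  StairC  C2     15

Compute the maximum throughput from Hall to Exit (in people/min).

22

Augment Hall→Exit: bottleneck 7, flow now 7.
Augment Hall→C3→Exit: bottleneck 4, flow now 11.
Augment Hall→C1→C3→Exit: bottleneck 2, flow now 13.
Augment Hall→C2→C4→Exit: bottleneck 9, flow now 22.
No augmenting path remains; maximum flow = 22.
In the residual graph, reachable from Hall: {Hall, Lobby}.
Min-cut edges: Hall→C1 (2), Hall→C2 (9), Hall→C3 (4), Hall→Exit (7); capacity 2 + 9 + 4 + 7 = 22.
This cut is saturated, so no flow can exceed 22.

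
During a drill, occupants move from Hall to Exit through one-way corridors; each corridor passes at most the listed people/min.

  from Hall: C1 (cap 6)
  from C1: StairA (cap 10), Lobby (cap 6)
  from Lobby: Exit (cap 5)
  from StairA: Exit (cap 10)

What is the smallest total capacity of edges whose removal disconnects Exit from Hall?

6

Augment Hall→C1→Lobby→Exit: bottleneck 5, flow now 5.
Augment Hall→C1→StairA→Exit: bottleneck 1, flow now 6.
No augmenting path remains; maximum flow = 6.
By max-flow min-cut, the minimum cut capacity equals the max flow.
In the residual graph, reachable from Hall: {Hall}.
Min-cut edges: Hall→C1 (6); capacity 6 = 6.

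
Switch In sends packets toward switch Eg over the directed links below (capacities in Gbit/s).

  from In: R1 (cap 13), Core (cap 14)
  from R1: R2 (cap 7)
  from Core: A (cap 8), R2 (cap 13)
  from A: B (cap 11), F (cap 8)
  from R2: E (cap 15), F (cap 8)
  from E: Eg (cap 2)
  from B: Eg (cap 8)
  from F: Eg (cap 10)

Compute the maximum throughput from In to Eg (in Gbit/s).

18

Augment In→R1→R2→E→Eg: bottleneck 2, flow now 2.
Augment In→R1→R2→F→Eg: bottleneck 5, flow now 7.
Augment In→Core→A→B→Eg: bottleneck 8, flow now 15.
Augment In→Core→R2→F→Eg: bottleneck 3, flow now 18.
No augmenting path remains; maximum flow = 18.
In the residual graph, reachable from In: {In, R1, Core, R2, E}.
Min-cut edges: Core→A (8), R2→F (8), E→Eg (2); capacity 8 + 8 + 2 = 18.
This cut is saturated, so no flow can exceed 18.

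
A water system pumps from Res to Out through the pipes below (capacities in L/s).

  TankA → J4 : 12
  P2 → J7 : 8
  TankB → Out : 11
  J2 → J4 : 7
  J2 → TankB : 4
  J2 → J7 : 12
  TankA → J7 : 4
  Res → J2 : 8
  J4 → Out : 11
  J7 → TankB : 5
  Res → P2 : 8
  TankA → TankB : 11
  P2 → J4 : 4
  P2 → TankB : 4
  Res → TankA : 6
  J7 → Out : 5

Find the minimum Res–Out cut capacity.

Augment Res→J2→J7→Out: bottleneck 5, flow now 5.
Augment Res→J2→J4→Out: bottleneck 3, flow now 8.
Augment Res→TankA→J4→Out: bottleneck 6, flow now 14.
Augment Res→P2→J4→Out: bottleneck 2, flow now 16.
Augment Res→P2→TankB→Out: bottleneck 4, flow now 20.
Augment Res→P2→J7→TankB→Out: bottleneck 2, flow now 22.
No augmenting path remains; maximum flow = 22.
By max-flow min-cut, the minimum cut capacity equals the max flow.
In the residual graph, reachable from Res: {Res}.
Min-cut edges: Res→J2 (8), Res→TankA (6), Res→P2 (8); capacity 8 + 6 + 8 = 22.

22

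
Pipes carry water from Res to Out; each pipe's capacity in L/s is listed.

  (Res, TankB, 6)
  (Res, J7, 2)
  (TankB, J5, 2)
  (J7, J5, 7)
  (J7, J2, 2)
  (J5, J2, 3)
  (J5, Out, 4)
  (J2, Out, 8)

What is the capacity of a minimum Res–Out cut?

4

Augment Res→TankB→J5→Out: bottleneck 2, flow now 2.
Augment Res→J7→J5→Out: bottleneck 2, flow now 4.
No augmenting path remains; maximum flow = 4.
By max-flow min-cut, the minimum cut capacity equals the max flow.
In the residual graph, reachable from Res: {Res, TankB}.
Min-cut edges: Res→J7 (2), TankB→J5 (2); capacity 2 + 2 = 4.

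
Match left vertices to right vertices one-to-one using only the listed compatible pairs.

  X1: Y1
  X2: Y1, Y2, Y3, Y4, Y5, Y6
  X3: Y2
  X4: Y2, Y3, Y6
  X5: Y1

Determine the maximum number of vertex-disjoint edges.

4

Unit-capacity flow: source→left, listed edges, right→sink; max matching = max flow.
Augmenting path X1→Y1 (+1); matched 1.
Augmenting path X2→Y2 (+1); matched 2.
Augmenting path X4→Y3 (+1); matched 3.
Augmenting path X3→Y2→X2→Y4 (+1); matched 4.
No augmenting path remains; maximum matching = 4.
König certificate: {X2, X3, X4, Y1} is a vertex cover of size 4 (every listed pair touches it), so no matching can be larger.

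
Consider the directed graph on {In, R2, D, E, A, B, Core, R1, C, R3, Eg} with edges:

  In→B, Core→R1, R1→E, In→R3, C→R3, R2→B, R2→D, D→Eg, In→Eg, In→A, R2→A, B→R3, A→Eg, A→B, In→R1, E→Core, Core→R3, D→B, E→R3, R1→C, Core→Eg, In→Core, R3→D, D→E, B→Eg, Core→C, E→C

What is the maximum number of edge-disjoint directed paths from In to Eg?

Assign every edge capacity 1; by Menger, the answer equals the max flow.
Path In→Eg (+1); total 1.
Path In→A→Eg (+1); total 2.
Path In→B→Eg (+1); total 3.
Path In→Core→Eg (+1); total 4.
Path In→R3→D→Eg (+1); total 5.
No residual In→Eg path; max flow = 5.
Certifying cut of size 5: {Core→Eg, In→A, In→B, In→Eg, R3→D}.

5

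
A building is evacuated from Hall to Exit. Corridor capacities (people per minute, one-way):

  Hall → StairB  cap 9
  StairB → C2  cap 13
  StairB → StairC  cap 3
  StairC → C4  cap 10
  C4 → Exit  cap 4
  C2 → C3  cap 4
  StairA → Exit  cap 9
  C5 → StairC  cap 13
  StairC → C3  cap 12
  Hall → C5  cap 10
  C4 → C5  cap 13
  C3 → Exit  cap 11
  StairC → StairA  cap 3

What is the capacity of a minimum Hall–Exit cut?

Augment Hall→C5→StairC→C3→Exit: bottleneck 10, flow now 10.
Augment Hall→StairB→StairC→C3→Exit: bottleneck 1, flow now 11.
Augment Hall→StairB→StairC→StairA→Exit: bottleneck 2, flow now 13.
Augment Hall→StairB→C2→C3→StairC→StairA→Exit: bottleneck 1, flow now 14. (uses reverse residual edge)
Augment Hall→StairB→C2→C3→StairC→C4→Exit: bottleneck 3, flow now 17. (uses reverse residual edge)
No augmenting path remains; maximum flow = 17.
By max-flow min-cut, the minimum cut capacity equals the max flow.
In the residual graph, reachable from Hall: {Hall, StairB, C2}.
Min-cut edges: Hall→C5 (10), StairB→StairC (3), C2→C3 (4); capacity 10 + 3 + 4 = 17.

17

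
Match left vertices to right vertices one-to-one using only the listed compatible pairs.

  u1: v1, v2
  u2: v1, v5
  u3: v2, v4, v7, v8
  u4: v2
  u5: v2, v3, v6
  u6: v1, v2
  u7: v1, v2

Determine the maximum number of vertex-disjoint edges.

5

Unit-capacity flow: source→left, listed edges, right→sink; max matching = max flow.
Augmenting path u1→v1 (+1); matched 1.
Augmenting path u2→v5 (+1); matched 2.
Augmenting path u3→v2 (+1); matched 3.
Augmenting path u5→v3 (+1); matched 4.
Augmenting path u4→v2→u3→v4 (+1); matched 5.
No augmenting path remains; maximum matching = 5.
König certificate: {u2, u3, u5, v1, v2} is a vertex cover of size 5 (every listed pair touches it), so no matching can be larger.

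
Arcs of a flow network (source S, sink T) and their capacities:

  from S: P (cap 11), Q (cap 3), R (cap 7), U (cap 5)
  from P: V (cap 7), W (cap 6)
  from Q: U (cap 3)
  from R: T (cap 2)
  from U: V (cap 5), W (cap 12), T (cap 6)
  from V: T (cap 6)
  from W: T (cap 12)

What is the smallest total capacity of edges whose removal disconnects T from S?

21

Augment S→R→T: bottleneck 2, flow now 2.
Augment S→U→T: bottleneck 5, flow now 7.
Augment S→P→V→T: bottleneck 6, flow now 13.
Augment S→P→W→T: bottleneck 5, flow now 18.
Augment S→Q→U→T: bottleneck 1, flow now 19.
Augment S→Q→U→W→T: bottleneck 2, flow now 21.
No augmenting path remains; maximum flow = 21.
By max-flow min-cut, the minimum cut capacity equals the max flow.
In the residual graph, reachable from S: {S, R}.
Min-cut edges: S→P (11), S→Q (3), S→U (5), R→T (2); capacity 11 + 3 + 5 + 2 = 21.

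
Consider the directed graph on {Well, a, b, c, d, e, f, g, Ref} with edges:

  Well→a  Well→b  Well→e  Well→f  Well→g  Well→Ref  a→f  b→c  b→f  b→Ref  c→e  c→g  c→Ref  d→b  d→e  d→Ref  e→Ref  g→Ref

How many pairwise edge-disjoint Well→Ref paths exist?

4

Assign every edge capacity 1; by Menger, the answer equals the max flow.
Path Well→Ref (+1); total 1.
Path Well→b→Ref (+1); total 2.
Path Well→e→Ref (+1); total 3.
Path Well→g→Ref (+1); total 4.
No residual Well→Ref path; max flow = 4.
Certifying cut of size 4: {Well→Ref, Well→b, Well→e, Well→g}.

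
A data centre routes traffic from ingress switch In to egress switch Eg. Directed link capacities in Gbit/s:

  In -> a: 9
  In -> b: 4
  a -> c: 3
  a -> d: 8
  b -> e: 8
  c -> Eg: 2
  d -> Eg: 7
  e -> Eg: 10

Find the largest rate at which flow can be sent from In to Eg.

Augment In→a→c→Eg: bottleneck 2, flow now 2.
Augment In→a→d→Eg: bottleneck 7, flow now 9.
Augment In→b→e→Eg: bottleneck 4, flow now 13.
No augmenting path remains; maximum flow = 13.
In the residual graph, reachable from In: {In}.
Min-cut edges: In→a (9), In→b (4); capacity 9 + 4 = 13.
This cut is saturated, so no flow can exceed 13.

13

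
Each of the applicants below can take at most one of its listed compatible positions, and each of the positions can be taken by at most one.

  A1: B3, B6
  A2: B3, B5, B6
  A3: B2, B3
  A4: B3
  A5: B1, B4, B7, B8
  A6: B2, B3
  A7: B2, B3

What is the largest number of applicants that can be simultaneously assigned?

5

Unit-capacity flow: source→left, listed edges, right→sink; max matching = max flow.
Augmenting path A1→B3 (+1); matched 1.
Augmenting path A2→B5 (+1); matched 2.
Augmenting path A3→B2 (+1); matched 3.
Augmenting path A5→B1 (+1); matched 4.
Augmenting path A4→B3→A1→B6 (+1); matched 5.
No augmenting path remains; maximum matching = 5.
König certificate: {A1, A2, A5, B2, B3} is a vertex cover of size 5 (every listed pair touches it), so no matching can be larger.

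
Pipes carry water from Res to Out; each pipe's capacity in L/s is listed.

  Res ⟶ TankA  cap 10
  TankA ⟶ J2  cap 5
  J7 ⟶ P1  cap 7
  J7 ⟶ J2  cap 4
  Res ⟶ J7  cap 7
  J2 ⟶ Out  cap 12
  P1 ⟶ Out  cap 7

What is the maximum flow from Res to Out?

Augment Res→J7→J2→Out: bottleneck 4, flow now 4.
Augment Res→J7→P1→Out: bottleneck 3, flow now 7.
Augment Res→TankA→J2→Out: bottleneck 5, flow now 12.
No augmenting path remains; maximum flow = 12.
In the residual graph, reachable from Res: {Res, TankA}.
Min-cut edges: Res→J7 (7), TankA→J2 (5); capacity 7 + 5 = 12.
This cut is saturated, so no flow can exceed 12.

12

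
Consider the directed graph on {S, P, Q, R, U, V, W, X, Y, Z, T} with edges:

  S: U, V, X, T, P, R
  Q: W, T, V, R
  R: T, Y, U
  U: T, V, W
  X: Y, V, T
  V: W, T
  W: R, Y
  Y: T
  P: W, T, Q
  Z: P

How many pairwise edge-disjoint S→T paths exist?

Assign every edge capacity 1; by Menger, the answer equals the max flow.
Path S→T (+1); total 1.
Path S→P→T (+1); total 2.
Path S→R→T (+1); total 3.
Path S→U→T (+1); total 4.
Path S→V→T (+1); total 5.
Path S→X→T (+1); total 6.
No residual S→T path; max flow = 6.
Certifying cut of size 6: {S→P, S→R, S→T, S→U, S→V, S→X}.

6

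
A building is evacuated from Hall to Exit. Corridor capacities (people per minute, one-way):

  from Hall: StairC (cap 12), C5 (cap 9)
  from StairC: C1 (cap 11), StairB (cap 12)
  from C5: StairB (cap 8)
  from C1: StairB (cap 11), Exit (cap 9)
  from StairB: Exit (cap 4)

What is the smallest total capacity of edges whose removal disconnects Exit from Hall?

13

Augment Hall→StairC→C1→Exit: bottleneck 9, flow now 9.
Augment Hall→StairC→StairB→Exit: bottleneck 3, flow now 12.
Augment Hall→C5→StairB→Exit: bottleneck 1, flow now 13.
No augmenting path remains; maximum flow = 13.
By max-flow min-cut, the minimum cut capacity equals the max flow.
In the residual graph, reachable from Hall: {Hall, StairC, C5, C1, StairB}.
Min-cut edges: C1→Exit (9), StairB→Exit (4); capacity 9 + 4 = 13.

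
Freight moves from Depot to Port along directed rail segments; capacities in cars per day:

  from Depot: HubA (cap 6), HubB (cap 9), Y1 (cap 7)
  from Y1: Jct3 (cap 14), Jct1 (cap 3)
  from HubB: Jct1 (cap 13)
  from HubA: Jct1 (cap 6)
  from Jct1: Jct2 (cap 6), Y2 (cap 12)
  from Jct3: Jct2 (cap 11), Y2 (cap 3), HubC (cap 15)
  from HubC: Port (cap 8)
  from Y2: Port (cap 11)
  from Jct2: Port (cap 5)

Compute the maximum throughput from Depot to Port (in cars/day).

22

Augment Depot→Y1→Jct1→Y2→Port: bottleneck 3, flow now 3.
Augment Depot→Y1→Jct3→HubC→Port: bottleneck 4, flow now 7.
Augment Depot→HubB→Jct1→Y2→Port: bottleneck 8, flow now 15.
Augment Depot→HubB→Jct1→Jct2→Port: bottleneck 1, flow now 16.
Augment Depot→HubA→Jct1→Jct2→Port: bottleneck 4, flow now 20.
Augment Depot→HubA→Jct1→Y1→Jct3→HubC→Port: bottleneck 2, flow now 22. (uses reverse residual edge)
No augmenting path remains; maximum flow = 22.
In the residual graph, reachable from Depot: {Depot}.
Min-cut edges: Depot→Y1 (7), Depot→HubB (9), Depot→HubA (6); capacity 7 + 9 + 6 = 22.
This cut is saturated, so no flow can exceed 22.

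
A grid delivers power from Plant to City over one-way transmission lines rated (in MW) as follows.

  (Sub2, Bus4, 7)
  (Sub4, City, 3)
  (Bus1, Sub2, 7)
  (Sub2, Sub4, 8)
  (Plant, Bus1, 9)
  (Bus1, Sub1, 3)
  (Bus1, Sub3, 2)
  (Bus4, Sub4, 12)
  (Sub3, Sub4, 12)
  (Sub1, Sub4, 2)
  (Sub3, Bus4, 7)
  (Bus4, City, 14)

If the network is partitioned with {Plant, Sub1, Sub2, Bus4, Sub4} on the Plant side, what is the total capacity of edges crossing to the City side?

Edges leaving {Plant, Sub1, Sub2, Bus4, Sub4}: Plant→Bus1 (9), Bus4→City (14), Sub4→City (3).
Cut capacity = 9 + 14 + 3 = 26.

26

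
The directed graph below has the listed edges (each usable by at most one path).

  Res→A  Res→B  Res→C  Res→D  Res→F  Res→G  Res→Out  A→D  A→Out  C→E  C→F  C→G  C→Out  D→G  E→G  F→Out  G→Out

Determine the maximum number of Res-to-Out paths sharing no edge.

5

Assign every edge capacity 1; by Menger, the answer equals the max flow.
Path Res→Out (+1); total 1.
Path Res→A→Out (+1); total 2.
Path Res→C→Out (+1); total 3.
Path Res→F→Out (+1); total 4.
Path Res→G→Out (+1); total 5.
No residual Res→Out path; max flow = 5.
Certifying cut of size 5: {G→Out, Res→A, Res→C, Res→F, Res→Out}.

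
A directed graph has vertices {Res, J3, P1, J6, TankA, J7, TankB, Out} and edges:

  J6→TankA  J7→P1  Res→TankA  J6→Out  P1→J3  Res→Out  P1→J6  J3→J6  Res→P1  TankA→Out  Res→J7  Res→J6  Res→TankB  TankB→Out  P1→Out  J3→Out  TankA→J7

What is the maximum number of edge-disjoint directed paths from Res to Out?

6

Assign every edge capacity 1; by Menger, the answer equals the max flow.
Path Res→Out (+1); total 1.
Path Res→P1→Out (+1); total 2.
Path Res→J6→Out (+1); total 3.
Path Res→TankA→Out (+1); total 4.
Path Res→TankB→Out (+1); total 5.
Path Res→J7→P1→J3→Out (+1); total 6.
No residual Res→Out path; max flow = 6.
Certifying cut of size 6: {Res→J6, Res→J7, Res→Out, Res→P1, Res→TankA, Res→TankB}.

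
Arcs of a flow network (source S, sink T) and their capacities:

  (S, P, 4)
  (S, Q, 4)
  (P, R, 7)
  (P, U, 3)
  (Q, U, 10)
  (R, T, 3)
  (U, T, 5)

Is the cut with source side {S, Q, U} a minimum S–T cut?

No — its capacity is 9, but the minimum cut has capacity 8.

Given cut capacity: 4 + 5 = 9.
Augment S→P→R→T: bottleneck 3, flow now 3.
Augment S→P→U→T: bottleneck 1, flow now 4.
Augment S→Q→U→T: bottleneck 4, flow now 8.
No augmenting path remains; maximum flow = 8.
In the residual graph, reachable from S: {S}.
Min-cut edges: S→P (4), S→Q (4); capacity 4 + 4 = 8.
Cut capacity 9 exceeds the max flow 8, so it is not minimum.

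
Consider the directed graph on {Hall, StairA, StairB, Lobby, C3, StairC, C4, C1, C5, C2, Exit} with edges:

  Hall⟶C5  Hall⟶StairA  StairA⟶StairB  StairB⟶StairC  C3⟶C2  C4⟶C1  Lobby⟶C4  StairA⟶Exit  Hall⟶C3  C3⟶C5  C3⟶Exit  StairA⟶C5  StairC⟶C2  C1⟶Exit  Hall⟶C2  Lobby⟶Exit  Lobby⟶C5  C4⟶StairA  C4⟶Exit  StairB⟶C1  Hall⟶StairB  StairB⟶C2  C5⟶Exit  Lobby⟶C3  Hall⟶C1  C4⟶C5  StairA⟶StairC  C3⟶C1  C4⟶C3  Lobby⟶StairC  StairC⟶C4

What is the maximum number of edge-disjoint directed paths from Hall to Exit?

Assign every edge capacity 1; by Menger, the answer equals the max flow.
Path Hall→StairA→Exit (+1); total 1.
Path Hall→C3→Exit (+1); total 2.
Path Hall→C1→Exit (+1); total 3.
Path Hall→C5→Exit (+1); total 4.
Path Hall→StairB→StairC→C4→Exit (+1); total 5.
No residual Hall→Exit path; max flow = 5.
Certifying cut of size 5: {Hall→C1, Hall→C3, Hall→C5, Hall→StairA, Hall→StairB}.

5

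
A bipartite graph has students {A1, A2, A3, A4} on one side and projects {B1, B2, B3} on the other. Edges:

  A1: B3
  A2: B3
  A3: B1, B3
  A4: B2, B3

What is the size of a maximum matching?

Unit-capacity flow: source→left, listed edges, right→sink; max matching = max flow.
Augmenting path A1→B3 (+1); matched 1.
Augmenting path A3→B1 (+1); matched 2.
Augmenting path A4→B2 (+1); matched 3.
No augmenting path remains; maximum matching = 3.
König certificate: {A3, A4, B3} is a vertex cover of size 3 (every listed pair touches it), so no matching can be larger.

3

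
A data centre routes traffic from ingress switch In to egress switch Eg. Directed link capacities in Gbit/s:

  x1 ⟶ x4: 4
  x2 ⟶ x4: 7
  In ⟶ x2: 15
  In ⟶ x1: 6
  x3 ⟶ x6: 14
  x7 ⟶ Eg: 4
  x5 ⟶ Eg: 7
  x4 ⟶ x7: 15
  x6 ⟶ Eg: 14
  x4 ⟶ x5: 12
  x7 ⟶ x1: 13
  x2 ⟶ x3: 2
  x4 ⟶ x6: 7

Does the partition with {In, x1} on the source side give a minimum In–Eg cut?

No — its capacity is 19, but the minimum cut has capacity 13.

Given cut capacity: 15 + 4 = 19.
Augment In→x1→x4→x5→Eg: bottleneck 4, flow now 4.
Augment In→x2→x3→x6→Eg: bottleneck 2, flow now 6.
Augment In→x2→x4→x5→Eg: bottleneck 3, flow now 9.
Augment In→x2→x4→x6→Eg: bottleneck 4, flow now 13.
No augmenting path remains; maximum flow = 13.
In the residual graph, reachable from In: {In, x1, x2}.
Min-cut edges: x1→x4 (4), x2→x3 (2), x2→x4 (7); capacity 4 + 2 + 7 = 13.
Cut capacity 19 exceeds the max flow 13, so it is not minimum.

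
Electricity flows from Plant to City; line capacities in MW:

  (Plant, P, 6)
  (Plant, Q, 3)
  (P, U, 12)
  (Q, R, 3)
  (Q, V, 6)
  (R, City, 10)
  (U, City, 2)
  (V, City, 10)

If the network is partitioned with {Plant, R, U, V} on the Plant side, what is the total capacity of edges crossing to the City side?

Edges leaving {Plant, R, U, V}: Plant→P (6), Plant→Q (3), R→City (10), U→City (2), V→City (10).
Cut capacity = 6 + 3 + 10 + 2 + 10 = 31.

31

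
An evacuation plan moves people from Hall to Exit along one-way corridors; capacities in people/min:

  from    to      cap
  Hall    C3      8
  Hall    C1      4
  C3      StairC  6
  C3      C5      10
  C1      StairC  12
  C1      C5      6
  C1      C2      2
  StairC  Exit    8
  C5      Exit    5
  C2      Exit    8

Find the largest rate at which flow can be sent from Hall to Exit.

Augment Hall→C3→StairC→Exit: bottleneck 6, flow now 6.
Augment Hall→C3→C5→Exit: bottleneck 2, flow now 8.
Augment Hall→C1→StairC→Exit: bottleneck 2, flow now 10.
Augment Hall→C1→C5→Exit: bottleneck 2, flow now 12.
No augmenting path remains; maximum flow = 12.
In the residual graph, reachable from Hall: {Hall}.
Min-cut edges: Hall→C3 (8), Hall→C1 (4); capacity 8 + 4 = 12.
This cut is saturated, so no flow can exceed 12.

12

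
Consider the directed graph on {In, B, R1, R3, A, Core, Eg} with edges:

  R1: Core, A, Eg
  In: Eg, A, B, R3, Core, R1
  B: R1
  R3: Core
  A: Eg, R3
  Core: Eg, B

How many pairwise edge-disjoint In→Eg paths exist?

Assign every edge capacity 1; by Menger, the answer equals the max flow.
Path In→Eg (+1); total 1.
Path In→R1→Eg (+1); total 2.
Path In→A→Eg (+1); total 3.
Path In→Core→Eg (+1); total 4.
No residual In→Eg path; max flow = 4.
Certifying cut of size 4: {A→Eg, Core→Eg, In→Eg, R1→Eg}.

4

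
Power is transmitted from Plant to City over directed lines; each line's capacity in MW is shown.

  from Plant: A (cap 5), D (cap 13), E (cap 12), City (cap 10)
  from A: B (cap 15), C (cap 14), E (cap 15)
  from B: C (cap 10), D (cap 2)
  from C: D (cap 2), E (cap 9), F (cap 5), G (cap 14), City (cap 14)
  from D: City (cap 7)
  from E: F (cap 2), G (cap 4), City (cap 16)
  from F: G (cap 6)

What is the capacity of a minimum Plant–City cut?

Augment Plant→City: bottleneck 10, flow now 10.
Augment Plant→D→City: bottleneck 7, flow now 17.
Augment Plant→E→City: bottleneck 12, flow now 29.
Augment Plant→A→C→City: bottleneck 5, flow now 34.
No augmenting path remains; maximum flow = 34.
By max-flow min-cut, the minimum cut capacity equals the max flow.
In the residual graph, reachable from Plant: {Plant, D}.
Min-cut edges: Plant→A (5), Plant→E (12), Plant→City (10), D→City (7); capacity 5 + 12 + 10 + 7 = 34.

34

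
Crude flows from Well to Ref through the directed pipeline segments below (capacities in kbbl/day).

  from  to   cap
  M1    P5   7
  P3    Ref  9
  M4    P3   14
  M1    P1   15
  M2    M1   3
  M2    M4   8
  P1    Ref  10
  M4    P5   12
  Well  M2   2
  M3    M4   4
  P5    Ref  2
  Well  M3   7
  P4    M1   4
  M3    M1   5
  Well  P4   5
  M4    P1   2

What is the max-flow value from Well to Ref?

13

Augment Well→M2→M4→P1→Ref: bottleneck 2, flow now 2.
Augment Well→P4→M1→P1→Ref: bottleneck 4, flow now 6.
Augment Well→M3→M4→P5→Ref: bottleneck 2, flow now 8.
Augment Well→M3→M4→P3→Ref: bottleneck 2, flow now 10.
Augment Well→M3→M1→P1→Ref: bottleneck 3, flow now 13.
No augmenting path remains; maximum flow = 13.
In the residual graph, reachable from Well: {Well, P4}.
Min-cut edges: Well→M2 (2), Well→M3 (7), P4→M1 (4); capacity 2 + 7 + 4 = 13.
This cut is saturated, so no flow can exceed 13.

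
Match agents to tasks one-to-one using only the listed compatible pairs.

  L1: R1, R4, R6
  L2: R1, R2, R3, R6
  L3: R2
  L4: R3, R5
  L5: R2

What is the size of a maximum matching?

4

Unit-capacity flow: source→left, listed edges, right→sink; max matching = max flow.
Augmenting path L1→R1 (+1); matched 1.
Augmenting path L2→R2 (+1); matched 2.
Augmenting path L4→R3 (+1); matched 3.
Augmenting path L3→R2→L2→R6 (+1); matched 4.
No augmenting path remains; maximum matching = 4.
König certificate: {L1, L2, L4, R2} is a vertex cover of size 4 (every listed pair touches it), so no matching can be larger.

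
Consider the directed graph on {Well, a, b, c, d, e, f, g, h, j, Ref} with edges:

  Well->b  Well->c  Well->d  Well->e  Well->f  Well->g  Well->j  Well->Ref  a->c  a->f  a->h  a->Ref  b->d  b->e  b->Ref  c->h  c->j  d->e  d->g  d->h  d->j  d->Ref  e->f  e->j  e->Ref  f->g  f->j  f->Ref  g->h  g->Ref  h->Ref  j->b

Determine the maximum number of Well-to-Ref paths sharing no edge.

7

Assign every edge capacity 1; by Menger, the answer equals the max flow.
Path Well→Ref (+1); total 1.
Path Well→b→Ref (+1); total 2.
Path Well→d→Ref (+1); total 3.
Path Well→e→Ref (+1); total 4.
Path Well→f→Ref (+1); total 5.
Path Well→g→Ref (+1); total 6.
Path Well→c→h→Ref (+1); total 7.
No residual Well→Ref path; max flow = 7.
Certifying cut of size 7: {Well→Ref, b→Ref, d→Ref, e→Ref, f→Ref, g→Ref, h→Ref}.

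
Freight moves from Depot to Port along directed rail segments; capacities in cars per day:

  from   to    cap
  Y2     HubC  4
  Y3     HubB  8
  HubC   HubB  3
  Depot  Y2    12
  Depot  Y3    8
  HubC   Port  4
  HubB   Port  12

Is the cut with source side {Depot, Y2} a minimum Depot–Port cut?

Given cut capacity: 8 + 4 = 12.
Augment Depot→Y2→HubC→Port: bottleneck 4, flow now 4.
Augment Depot→Y3→HubB→Port: bottleneck 8, flow now 12.
No augmenting path remains; maximum flow = 12.
Cut capacity 12 equals the max flow, so it is a minimum cut.

Yes — it is a minimum cut (capacity 12).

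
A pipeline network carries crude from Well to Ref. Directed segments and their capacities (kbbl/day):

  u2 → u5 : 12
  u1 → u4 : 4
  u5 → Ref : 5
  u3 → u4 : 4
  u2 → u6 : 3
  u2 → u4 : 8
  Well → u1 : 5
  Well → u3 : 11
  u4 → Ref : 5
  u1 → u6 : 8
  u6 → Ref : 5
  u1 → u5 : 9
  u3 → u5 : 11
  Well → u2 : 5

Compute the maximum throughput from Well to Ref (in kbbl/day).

Augment Well→u1→u4→Ref: bottleneck 4, flow now 4.
Augment Well→u1→u5→Ref: bottleneck 1, flow now 5.
Augment Well→u2→u4→Ref: bottleneck 1, flow now 6.
Augment Well→u2→u5→Ref: bottleneck 4, flow now 10.
Augment Well→u3→u4→u1→u6→Ref: bottleneck 4, flow now 14. (uses reverse residual edge)
Augment Well→u3→u5→u1→u6→Ref: bottleneck 1, flow now 15. (uses reverse residual edge)
No augmenting path remains; maximum flow = 15.
In the residual graph, reachable from Well: {Well, u1, u2, u3, u4, u5, u6}.
Min-cut edges: u4→Ref (5), u5→Ref (5), u6→Ref (5); capacity 5 + 5 + 5 = 15.
This cut is saturated, so no flow can exceed 15.

15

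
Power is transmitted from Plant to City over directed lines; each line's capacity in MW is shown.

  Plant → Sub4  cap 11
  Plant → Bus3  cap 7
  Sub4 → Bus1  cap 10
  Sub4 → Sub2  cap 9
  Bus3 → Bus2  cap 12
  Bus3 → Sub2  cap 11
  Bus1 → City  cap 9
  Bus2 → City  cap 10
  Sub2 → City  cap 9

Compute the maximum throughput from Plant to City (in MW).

18

Augment Plant→Sub4→Bus1→City: bottleneck 9, flow now 9.
Augment Plant→Sub4→Sub2→City: bottleneck 2, flow now 11.
Augment Plant→Bus3→Bus2→City: bottleneck 7, flow now 18.
No augmenting path remains; maximum flow = 18.
In the residual graph, reachable from Plant: {Plant}.
Min-cut edges: Plant→Sub4 (11), Plant→Bus3 (7); capacity 11 + 7 = 18.
This cut is saturated, so no flow can exceed 18.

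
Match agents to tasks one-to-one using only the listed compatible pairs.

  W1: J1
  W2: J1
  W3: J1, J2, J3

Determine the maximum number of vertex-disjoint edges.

2

Unit-capacity flow: source→left, listed edges, right→sink; max matching = max flow.
Augmenting path W1→J1 (+1); matched 1.
Augmenting path W3→J2 (+1); matched 2.
No augmenting path remains; maximum matching = 2.
König certificate: {W3, J1} is a vertex cover of size 2 (every listed pair touches it), so no matching can be larger.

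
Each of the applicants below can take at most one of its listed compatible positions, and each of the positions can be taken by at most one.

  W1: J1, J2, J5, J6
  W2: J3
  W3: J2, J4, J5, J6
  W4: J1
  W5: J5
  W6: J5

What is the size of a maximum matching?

5

Unit-capacity flow: source→left, listed edges, right→sink; max matching = max flow.
Augmenting path W1→J1 (+1); matched 1.
Augmenting path W2→J3 (+1); matched 2.
Augmenting path W3→J2 (+1); matched 3.
Augmenting path W5→J5 (+1); matched 4.
Augmenting path W4→J1→W1→J6 (+1); matched 5.
No augmenting path remains; maximum matching = 5.
König certificate: {W1, W2, W3, W4, J5} is a vertex cover of size 5 (every listed pair touches it), so no matching can be larger.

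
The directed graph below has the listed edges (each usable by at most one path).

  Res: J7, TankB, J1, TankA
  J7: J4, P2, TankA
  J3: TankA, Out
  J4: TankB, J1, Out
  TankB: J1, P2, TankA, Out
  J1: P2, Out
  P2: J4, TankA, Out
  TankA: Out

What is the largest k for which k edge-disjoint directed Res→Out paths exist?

4

Assign every edge capacity 1; by Menger, the answer equals the max flow.
Path Res→TankB→Out (+1); total 1.
Path Res→J1→Out (+1); total 2.
Path Res→TankA→Out (+1); total 3.
Path Res→J7→J4→Out (+1); total 4.
No residual Res→Out path; max flow = 4.
Certifying cut of size 4: {Res→J1, Res→J7, Res→TankA, Res→TankB}.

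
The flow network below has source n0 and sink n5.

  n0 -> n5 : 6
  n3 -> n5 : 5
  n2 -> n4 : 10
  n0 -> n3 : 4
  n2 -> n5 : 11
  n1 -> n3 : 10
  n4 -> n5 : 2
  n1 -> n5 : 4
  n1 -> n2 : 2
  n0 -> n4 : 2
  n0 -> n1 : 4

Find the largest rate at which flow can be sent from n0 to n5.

Augment n0→n5: bottleneck 6, flow now 6.
Augment n0→n1→n5: bottleneck 4, flow now 10.
Augment n0→n3→n5: bottleneck 4, flow now 14.
Augment n0→n4→n5: bottleneck 2, flow now 16.
No augmenting path remains; maximum flow = 16.
In the residual graph, reachable from n0: {n0}.
Min-cut edges: n0→n1 (4), n0→n3 (4), n0→n4 (2), n0→n5 (6); capacity 4 + 4 + 2 + 6 = 16.
This cut is saturated, so no flow can exceed 16.

16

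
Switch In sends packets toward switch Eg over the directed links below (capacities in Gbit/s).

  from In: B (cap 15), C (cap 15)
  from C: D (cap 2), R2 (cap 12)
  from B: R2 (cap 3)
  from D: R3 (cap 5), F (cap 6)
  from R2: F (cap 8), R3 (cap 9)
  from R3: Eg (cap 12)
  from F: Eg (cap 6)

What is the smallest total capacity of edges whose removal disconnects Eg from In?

17

Augment In→C→D→R3→Eg: bottleneck 2, flow now 2.
Augment In→C→R2→R3→Eg: bottleneck 9, flow now 11.
Augment In→C→R2→F→Eg: bottleneck 3, flow now 14.
Augment In→B→R2→F→Eg: bottleneck 3, flow now 17.
No augmenting path remains; maximum flow = 17.
By max-flow min-cut, the minimum cut capacity equals the max flow.
In the residual graph, reachable from In: {In, C, B}.
Min-cut edges: C→D (2), C→R2 (12), B→R2 (3); capacity 2 + 12 + 3 = 17.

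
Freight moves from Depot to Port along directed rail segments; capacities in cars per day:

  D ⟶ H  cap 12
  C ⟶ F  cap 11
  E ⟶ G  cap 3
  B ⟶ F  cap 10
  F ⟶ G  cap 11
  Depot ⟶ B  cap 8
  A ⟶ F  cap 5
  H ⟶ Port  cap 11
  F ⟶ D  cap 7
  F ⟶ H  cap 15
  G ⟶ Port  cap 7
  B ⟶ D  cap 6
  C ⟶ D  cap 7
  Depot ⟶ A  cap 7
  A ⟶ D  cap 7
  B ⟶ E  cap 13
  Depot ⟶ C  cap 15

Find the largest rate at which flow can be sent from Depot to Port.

18

Augment Depot→A→D→H→Port: bottleneck 7, flow now 7.
Augment Depot→B→D→H→Port: bottleneck 4, flow now 11.
Augment Depot→B→E→G→Port: bottleneck 3, flow now 14.
Augment Depot→B→F→G→Port: bottleneck 1, flow now 15.
Augment Depot→C→F→G→Port: bottleneck 3, flow now 18.
No augmenting path remains; maximum flow = 18.
In the residual graph, reachable from Depot: {Depot, A, B, C, D, E, F, G, H}.
Min-cut edges: G→Port (7), H→Port (11); capacity 7 + 11 = 18.
This cut is saturated, so no flow can exceed 18.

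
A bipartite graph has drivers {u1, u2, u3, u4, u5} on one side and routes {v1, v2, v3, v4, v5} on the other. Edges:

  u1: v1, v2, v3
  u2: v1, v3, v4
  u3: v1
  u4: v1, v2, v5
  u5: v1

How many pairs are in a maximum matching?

Unit-capacity flow: source→left, listed edges, right→sink; max matching = max flow.
Augmenting path u1→v1 (+1); matched 1.
Augmenting path u2→v3 (+1); matched 2.
Augmenting path u4→v2 (+1); matched 3.
Augmenting path u3→v1→u1→v2→u4→v5 (+1); matched 4.
No augmenting path remains; maximum matching = 4.
König certificate: {u1, u2, u4, v1} is a vertex cover of size 4 (every listed pair touches it), so no matching can be larger.

4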